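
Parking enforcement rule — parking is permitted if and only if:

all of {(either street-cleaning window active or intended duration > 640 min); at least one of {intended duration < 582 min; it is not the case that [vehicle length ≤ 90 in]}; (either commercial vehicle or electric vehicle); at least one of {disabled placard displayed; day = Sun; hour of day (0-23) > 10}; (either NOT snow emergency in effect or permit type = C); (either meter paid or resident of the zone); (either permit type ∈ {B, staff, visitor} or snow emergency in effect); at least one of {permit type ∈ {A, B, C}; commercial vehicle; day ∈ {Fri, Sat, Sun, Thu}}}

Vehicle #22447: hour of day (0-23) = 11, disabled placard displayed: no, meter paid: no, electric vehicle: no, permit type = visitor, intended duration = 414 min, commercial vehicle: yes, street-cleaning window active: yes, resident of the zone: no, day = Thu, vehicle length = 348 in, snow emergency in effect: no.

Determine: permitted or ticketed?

Atomic conditions:
  street-cleaning window active: yes → true
  intended duration > 640 min: 414 > 640 is false
  intended duration < 582 min: 414 < 582 is true
  vehicle length ≤ 90 in: 348 ≤ 90 is false
  commercial vehicle: yes → true
  electric vehicle: no → false
  disabled placard displayed: no → false
  day = Sun: Thu == Sun is false
  hour of day (0-23) > 10: 11 > 10 is true
  NOT snow emergency in effect: no → true
  permit type = C: visitor == C is false
  meter paid: no → false
  resident of the zone: no → false
  permit type ∈ {B, staff, visitor}: visitor is in the set → true
  snow emergency in effect: no → false
  permit type ∈ {A, B, C}: visitor is not in the set → false
  day ∈ {Fri, Sat, Sun, Thu}: Thu is in the set → true
Combine:
[1] true OR false = true
[2.2] NOT false = true
[2] true OR true = true
[3] true OR false = true
[4] false OR false OR true = true
[5] true OR false = true
[6] false OR false = false
[7] true OR false = true
[8] false OR true OR true = true
[root] true AND true AND true AND true AND true AND false AND true AND true = false
Overall: false → ticketed

Ticketed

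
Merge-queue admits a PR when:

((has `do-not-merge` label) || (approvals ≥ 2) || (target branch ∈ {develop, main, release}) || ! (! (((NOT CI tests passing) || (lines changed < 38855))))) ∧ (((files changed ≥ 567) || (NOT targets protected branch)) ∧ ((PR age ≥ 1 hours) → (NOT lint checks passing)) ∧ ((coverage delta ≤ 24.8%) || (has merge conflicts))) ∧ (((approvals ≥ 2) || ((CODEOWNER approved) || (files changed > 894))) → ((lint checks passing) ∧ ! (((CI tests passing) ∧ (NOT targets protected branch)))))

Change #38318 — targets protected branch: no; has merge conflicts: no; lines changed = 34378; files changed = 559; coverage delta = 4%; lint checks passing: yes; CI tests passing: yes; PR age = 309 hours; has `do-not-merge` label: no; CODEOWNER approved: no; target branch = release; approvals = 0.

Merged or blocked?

Atomic conditions:
  has `do-not-merge` label: no → false
  approvals ≥ 2: 0 ≥ 2 is false
  target branch ∈ {develop, main, release}: release is in the set → true
  NOT CI tests passing: yes → false
  lines changed < 38855: 34378 < 38855 is true
  files changed ≥ 567: 559 ≥ 567 is false
  NOT targets protected branch: no → true
  PR age ≥ 1 hours: 309 ≥ 1 is true
  NOT lint checks passing: yes → false
  coverage delta ≤ 24.8%: 4 ≤ 24.8 is true
  has merge conflicts: no → false
  CODEOWNER approved: no → false
  files changed > 894: 559 > 894 is false
  lint checks passing: yes → true
  CI tests passing: yes → true
Combine:
[1.4.1.1] false OR true = true
[1.4.1] NOT true = false
[1.4] NOT false = true
[1] false OR false OR true OR true = true
[2.1] false OR true = true
[2.2] true → false = false
[2.3] true OR false = true
[2] true AND false AND true = false
[3.1.2] false OR false = false
[3.1] false OR false = false
[3.2.2.1] true AND true = true
[3.2.2] NOT true = false
[3.2] true AND false = false
[3] false → false (antecedent false ⇒ implication holds) = true
[root] true AND false AND true = false
Overall: false → blocked

Blocked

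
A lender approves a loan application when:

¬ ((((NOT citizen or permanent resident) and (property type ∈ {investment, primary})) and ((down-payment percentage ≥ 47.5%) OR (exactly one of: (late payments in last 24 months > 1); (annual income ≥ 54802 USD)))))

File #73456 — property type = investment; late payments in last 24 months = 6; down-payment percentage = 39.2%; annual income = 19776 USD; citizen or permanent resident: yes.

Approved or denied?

Approved

Atomic conditions:
  NOT citizen or permanent resident: yes → false
  property type ∈ {investment, primary}: investment is in the set → true
  down-payment percentage ≥ 47.5%: 39.2 ≥ 47.5 is false
  late payments in last 24 months > 1: 6 > 1 is true
  annual income ≥ 54802 USD: 19776 ≥ 54802 is false
Combine:
[1.1] false AND true = false
[1.2.2] exactly-one(true, false) = true
[1.2] false OR true = true
[1] false AND true = false
[root] NOT false = true
Overall: true → approved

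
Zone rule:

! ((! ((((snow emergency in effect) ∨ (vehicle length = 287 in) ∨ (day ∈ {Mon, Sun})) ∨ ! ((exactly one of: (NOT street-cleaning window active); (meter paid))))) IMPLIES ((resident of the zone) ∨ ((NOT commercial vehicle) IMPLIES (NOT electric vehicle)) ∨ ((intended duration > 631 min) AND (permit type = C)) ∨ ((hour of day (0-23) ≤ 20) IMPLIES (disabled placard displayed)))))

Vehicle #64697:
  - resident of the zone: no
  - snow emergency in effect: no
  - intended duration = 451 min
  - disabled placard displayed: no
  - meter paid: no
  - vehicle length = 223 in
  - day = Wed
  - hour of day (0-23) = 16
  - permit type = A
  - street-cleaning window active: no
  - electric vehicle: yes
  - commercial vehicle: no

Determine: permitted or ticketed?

Permitted

Atomic conditions:
  snow emergency in effect: no → false
  vehicle length = 287 in: 223 == 287 is false
  day ∈ {Mon, Sun}: Wed is not in the set → false
  NOT street-cleaning window active: no → true
  meter paid: no → false
  resident of the zone: no → false
  NOT commercial vehicle: no → true
  NOT electric vehicle: yes → false
  intended duration > 631 min: 451 > 631 is false
  permit type = C: A == C is false
  hour of day (0-23) ≤ 20: 16 ≤ 20 is true
  disabled placard displayed: no → false
Combine:
[1.1.1.1] false OR false OR false = false
[1.1.1.2.1] exactly-one(true, false) = true
[1.1.1.2] NOT true = false
[1.1.1] false OR false = false
[1.1] NOT false = true
[1.2.2] true → false = false
[1.2.3] false AND false = false
[1.2.4] true → false = false
[1.2] false OR false OR false OR false = false
[1] true → false = false
[root] NOT false = true
Overall: true → permitted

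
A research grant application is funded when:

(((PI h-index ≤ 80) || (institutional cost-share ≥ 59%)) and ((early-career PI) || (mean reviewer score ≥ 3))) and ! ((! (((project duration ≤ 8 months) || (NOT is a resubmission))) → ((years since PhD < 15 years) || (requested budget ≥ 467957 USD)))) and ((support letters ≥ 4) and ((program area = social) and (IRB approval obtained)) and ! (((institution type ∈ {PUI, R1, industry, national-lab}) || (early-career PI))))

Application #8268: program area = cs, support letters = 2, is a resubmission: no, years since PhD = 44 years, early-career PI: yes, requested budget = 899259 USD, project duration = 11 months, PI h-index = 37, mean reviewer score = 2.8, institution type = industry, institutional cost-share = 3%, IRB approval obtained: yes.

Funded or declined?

Declined

Atomic conditions:
  PI h-index ≤ 80: 37 ≤ 80 is true
  institutional cost-share ≥ 59%: 3 ≥ 59 is false
  early-career PI: yes → true
  mean reviewer score ≥ 3: 2.8 ≥ 3 is false
  project duration ≤ 8 months: 11 ≤ 8 is false
  NOT is a resubmission: no → true
  years since PhD < 15 years: 44 < 15 is false
  requested budget ≥ 467957 USD: 899259 ≥ 467957 is true
  support letters ≥ 4: 2 ≥ 4 is false
  program area = social: cs == social is false
  IRB approval obtained: yes → true
  institution type ∈ {PUI, R1, industry, national-lab}: industry is in the set → true
Combine:
[1.1] true OR false = true
[1.2] true OR false = true
[1] true AND true = true
[2.1.1.1] false OR true = true
[2.1.1] NOT true = false
[2.1.2] false OR true = true
[2.1] false → true (antecedent false ⇒ implication holds) = true
[2] NOT true = false
[3.2] false AND true = false
[3.3.1] true OR true = true
[3.3] NOT true = false
[3] false AND false AND false = false
[root] true AND false AND false = false
Overall: false → declined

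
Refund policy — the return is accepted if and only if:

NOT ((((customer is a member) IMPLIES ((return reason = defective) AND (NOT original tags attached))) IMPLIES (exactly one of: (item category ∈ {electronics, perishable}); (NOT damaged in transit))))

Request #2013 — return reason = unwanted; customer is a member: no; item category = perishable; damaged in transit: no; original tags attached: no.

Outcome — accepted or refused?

Atomic conditions:
  customer is a member: no → false
  return reason = defective: unwanted == defective is false
  NOT original tags attached: no → true
  item category ∈ {electronics, perishable}: perishable is in the set → true
  NOT damaged in transit: no → true
Combine:
[1.1.2] false AND true = false
[1.1] false → false (antecedent false ⇒ implication holds) = true
[1.2] exactly-one(true, true) = false
[1] true → false = false
[root] NOT false = true
Overall: true → accepted

Accepted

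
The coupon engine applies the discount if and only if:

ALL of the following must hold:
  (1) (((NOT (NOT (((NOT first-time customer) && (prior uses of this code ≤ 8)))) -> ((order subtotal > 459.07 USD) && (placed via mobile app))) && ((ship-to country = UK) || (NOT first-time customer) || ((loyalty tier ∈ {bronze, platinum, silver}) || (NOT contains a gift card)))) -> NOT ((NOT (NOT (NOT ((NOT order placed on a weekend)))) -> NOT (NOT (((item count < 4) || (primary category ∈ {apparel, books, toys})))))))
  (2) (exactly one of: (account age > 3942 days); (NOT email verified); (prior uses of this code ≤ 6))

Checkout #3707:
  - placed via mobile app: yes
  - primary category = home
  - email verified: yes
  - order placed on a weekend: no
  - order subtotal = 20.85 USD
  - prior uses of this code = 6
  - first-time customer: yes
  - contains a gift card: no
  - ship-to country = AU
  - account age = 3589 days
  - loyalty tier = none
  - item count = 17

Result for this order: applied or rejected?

Atomic conditions:
  NOT first-time customer: yes → false
  prior uses of this code ≤ 8: 6 ≤ 8 is true
  order subtotal > 459.07 USD: 20.85 > 459.07 is false
  placed via mobile app: yes → true
  ship-to country = UK: AU == UK is false
  loyalty tier ∈ {bronze, platinum, silver}: none is not in the set → false
  NOT contains a gift card: no → true
  NOT order placed on a weekend: no → true
  item count < 4: 17 < 4 is false
  primary category ∈ {apparel, books, toys}: home is not in the set → false
  account age > 3942 days: 3589 > 3942 is false
  NOT email verified: yes → false
  prior uses of this code ≤ 6: 6 ≤ 6 is true
Combine:
[1.1.1.1.1.1] false AND true = false
[1.1.1.1.1] NOT false = true
[1.1.1.1] NOT true = false
[1.1.1.2] false AND true = false
[1.1.1] false → false (antecedent false ⇒ implication holds) = true
[1.1.2.3] false OR true = true
[1.1.2] false OR false OR true = true
[1.1] true AND true = true
[1.2.1.1.1.1] NOT true = false
[1.2.1.1.1] NOT false = true
[1.2.1.1] NOT true = false
[1.2.1.2.1.1] false OR false = false
[1.2.1.2.1] NOT false = true
[1.2.1.2] NOT true = false
[1.2.1] false → false (antecedent false ⇒ implication holds) = true
[1.2] NOT true = false
[1] true → false = false
[2] exactly-one(false, false, true) = true
[root] false AND true = false
Overall: false → rejected

Rejected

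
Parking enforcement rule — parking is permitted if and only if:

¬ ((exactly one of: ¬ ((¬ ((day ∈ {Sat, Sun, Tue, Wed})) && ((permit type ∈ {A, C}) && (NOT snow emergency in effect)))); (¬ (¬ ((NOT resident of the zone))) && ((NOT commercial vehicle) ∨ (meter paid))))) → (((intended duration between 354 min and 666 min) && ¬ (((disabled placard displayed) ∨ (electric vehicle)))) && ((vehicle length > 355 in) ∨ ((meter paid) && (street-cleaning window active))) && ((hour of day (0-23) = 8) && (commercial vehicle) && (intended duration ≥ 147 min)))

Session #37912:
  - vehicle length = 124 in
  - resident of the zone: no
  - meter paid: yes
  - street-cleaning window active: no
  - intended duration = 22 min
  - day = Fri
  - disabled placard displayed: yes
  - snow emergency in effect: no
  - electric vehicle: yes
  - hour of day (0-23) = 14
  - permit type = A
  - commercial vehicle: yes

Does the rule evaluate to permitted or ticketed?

Atomic conditions:
  day ∈ {Sat, Sun, Tue, Wed}: Fri is not in the set → false
  permit type ∈ {A, C}: A is in the set → true
  NOT snow emergency in effect: no → true
  NOT resident of the zone: no → true
  NOT commercial vehicle: yes → false
  meter paid: yes → true
  intended duration between 354 min and 666 min: 22 in [354, 666] is false
  disabled placard displayed: yes → true
  electric vehicle: yes → true
  vehicle length > 355 in: 124 > 355 is false
  street-cleaning window active: no → false
  hour of day (0-23) = 8: 14 == 8 is false
  commercial vehicle: yes → true
  intended duration ≥ 147 min: 22 ≥ 147 is false
Combine:
[1.1.1.1.1] NOT false = true
[1.1.1.1.2] true AND true = true
[1.1.1.1] true AND true = true
[1.1.1] NOT true = false
[1.1.2.1.1] NOT true = false
[1.1.2.1] NOT false = true
[1.1.2.2] false OR true = true
[1.1.2] true AND true = true
[1.1] exactly-one(false, true) = true
[1] NOT true = false
[2.1.2.1] true OR true = true
[2.1.2] NOT true = false
[2.1] false AND false = false
[2.2.2] true AND false = false
[2.2] false OR false = false
[2.3] false AND true AND false = false
[2] false AND false AND false = false
[root] false → false (antecedent false ⇒ implication holds) = true
Overall: true → permitted

Permitted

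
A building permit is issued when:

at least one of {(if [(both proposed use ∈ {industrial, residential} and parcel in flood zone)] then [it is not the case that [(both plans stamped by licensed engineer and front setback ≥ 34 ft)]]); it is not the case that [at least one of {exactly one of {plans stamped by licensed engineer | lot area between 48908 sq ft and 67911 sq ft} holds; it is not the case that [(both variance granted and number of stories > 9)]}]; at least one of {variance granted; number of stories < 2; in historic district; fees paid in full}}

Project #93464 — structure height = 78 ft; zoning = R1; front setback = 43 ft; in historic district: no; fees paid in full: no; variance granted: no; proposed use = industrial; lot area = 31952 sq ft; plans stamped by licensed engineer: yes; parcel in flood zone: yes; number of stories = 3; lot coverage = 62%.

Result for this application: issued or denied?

Atomic conditions:
  proposed use ∈ {industrial, residential}: industrial is in the set → true
  parcel in flood zone: yes → true
  plans stamped by licensed engineer: yes → true
  front setback ≥ 34 ft: 43 ≥ 34 is true
  lot area between 48908 sq ft and 67911 sq ft: 31952 in [48908, 67911] is false
  variance granted: no → false
  number of stories > 9: 3 > 9 is false
  number of stories < 2: 3 < 2 is false
  in historic district: no → false
  fees paid in full: no → false
Combine:
[1.1] true AND true = true
[1.2.1] true AND true = true
[1.2] NOT true = false
[1] true → false = false
[2.1.1] exactly-one(true, false) = true
[2.1.2.1] false AND false = false
[2.1.2] NOT false = true
[2.1] true OR true = true
[2] NOT true = false
[3] false OR false OR false OR false = false
[root] false OR false OR false = false
Overall: false → denied

Denied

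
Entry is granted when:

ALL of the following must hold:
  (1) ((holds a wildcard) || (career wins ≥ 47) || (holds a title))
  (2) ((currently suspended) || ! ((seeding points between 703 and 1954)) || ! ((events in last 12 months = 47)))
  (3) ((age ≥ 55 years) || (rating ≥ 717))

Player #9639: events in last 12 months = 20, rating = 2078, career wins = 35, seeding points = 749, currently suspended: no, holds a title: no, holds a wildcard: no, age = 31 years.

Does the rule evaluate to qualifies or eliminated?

Eliminated

Atomic conditions:
  holds a wildcard: no → false
  career wins ≥ 47: 35 ≥ 47 is false
  holds a title: no → false
  currently suspended: no → false
  seeding points between 703 and 1954: 749 in [703, 1954] is true
  events in last 12 months = 47: 20 == 47 is false
  age ≥ 55 years: 31 ≥ 55 is false
  rating ≥ 717: 2078 ≥ 717 is true
Combine:
[1] false OR false OR false = false
[2.2] NOT true = false
[2.3] NOT false = true
[2] false OR false OR true = true
[3] false OR true = true
[root] false AND true AND true = false
Overall: false → eliminated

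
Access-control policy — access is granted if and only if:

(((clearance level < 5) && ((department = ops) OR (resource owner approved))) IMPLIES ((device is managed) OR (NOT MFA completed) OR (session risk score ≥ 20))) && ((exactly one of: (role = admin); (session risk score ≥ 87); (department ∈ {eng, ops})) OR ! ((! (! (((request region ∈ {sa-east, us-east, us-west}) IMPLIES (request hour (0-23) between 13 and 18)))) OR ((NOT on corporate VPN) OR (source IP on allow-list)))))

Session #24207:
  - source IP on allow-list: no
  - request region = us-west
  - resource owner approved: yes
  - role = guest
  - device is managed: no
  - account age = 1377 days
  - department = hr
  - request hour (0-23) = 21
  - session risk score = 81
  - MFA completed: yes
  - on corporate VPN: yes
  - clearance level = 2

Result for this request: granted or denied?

Granted

Atomic conditions:
  clearance level < 5: 2 < 5 is true
  department = ops: hr == ops is false
  resource owner approved: yes → true
  device is managed: no → false
  NOT MFA completed: yes → false
  session risk score ≥ 20: 81 ≥ 20 is true
  role = admin: guest == admin is false
  session risk score ≥ 87: 81 ≥ 87 is false
  department ∈ {eng, ops}: hr is not in the set → false
  request region ∈ {sa-east, us-east, us-west}: us-west is in the set → true
  request hour (0-23) between 13 and 18: 21 in [13, 18] is false
  NOT on corporate VPN: yes → false
  source IP on allow-list: no → false
Combine:
[1.1.2] false OR true = true
[1.1] true AND true = true
[1.2] false OR false OR true = true
[1] true → true = true
[2.1] exactly-one(false, false, false) = false
[2.2.1.1.1.1] true → false = false
[2.2.1.1.1] NOT false = true
[2.2.1.1] NOT true = false
[2.2.1.2] false OR false = false
[2.2.1] false OR false = false
[2.2] NOT false = true
[2] false OR true = true
[root] true AND true = true
Overall: true → granted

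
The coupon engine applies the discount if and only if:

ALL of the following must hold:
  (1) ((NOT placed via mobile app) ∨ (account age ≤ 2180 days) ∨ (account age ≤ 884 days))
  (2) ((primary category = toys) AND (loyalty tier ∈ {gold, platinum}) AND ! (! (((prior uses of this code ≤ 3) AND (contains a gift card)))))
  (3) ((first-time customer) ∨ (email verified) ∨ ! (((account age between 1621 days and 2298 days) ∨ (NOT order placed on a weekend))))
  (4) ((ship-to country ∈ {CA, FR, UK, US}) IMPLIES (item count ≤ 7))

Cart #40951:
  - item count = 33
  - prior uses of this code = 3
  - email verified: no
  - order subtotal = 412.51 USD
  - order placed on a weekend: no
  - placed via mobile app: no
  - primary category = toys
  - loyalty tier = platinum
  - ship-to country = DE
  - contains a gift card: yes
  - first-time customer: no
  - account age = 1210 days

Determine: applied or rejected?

Rejected

Atomic conditions:
  NOT placed via mobile app: no → true
  account age ≤ 2180 days: 1210 ≤ 2180 is true
  account age ≤ 884 days: 1210 ≤ 884 is false
  primary category = toys: toys == toys is true
  loyalty tier ∈ {gold, platinum}: platinum is in the set → true
  prior uses of this code ≤ 3: 3 ≤ 3 is true
  contains a gift card: yes → true
  first-time customer: no → false
  email verified: no → false
  account age between 1621 days and 2298 days: 1210 in [1621, 2298] is false
  NOT order placed on a weekend: no → true
  ship-to country ∈ {CA, FR, UK, US}: DE is not in the set → false
  item count ≤ 7: 33 ≤ 7 is false
Combine:
[1] true OR true OR false = true
[2.3.1.1] true AND true = true
[2.3.1] NOT true = false
[2.3] NOT false = true
[2] true AND true AND true = true
[3.3.1] false OR true = true
[3.3] NOT true = false
[3] false OR false OR false = false
[4] false → false (antecedent false ⇒ implication holds) = true
[root] true AND true AND false AND true = false
Overall: false → rejected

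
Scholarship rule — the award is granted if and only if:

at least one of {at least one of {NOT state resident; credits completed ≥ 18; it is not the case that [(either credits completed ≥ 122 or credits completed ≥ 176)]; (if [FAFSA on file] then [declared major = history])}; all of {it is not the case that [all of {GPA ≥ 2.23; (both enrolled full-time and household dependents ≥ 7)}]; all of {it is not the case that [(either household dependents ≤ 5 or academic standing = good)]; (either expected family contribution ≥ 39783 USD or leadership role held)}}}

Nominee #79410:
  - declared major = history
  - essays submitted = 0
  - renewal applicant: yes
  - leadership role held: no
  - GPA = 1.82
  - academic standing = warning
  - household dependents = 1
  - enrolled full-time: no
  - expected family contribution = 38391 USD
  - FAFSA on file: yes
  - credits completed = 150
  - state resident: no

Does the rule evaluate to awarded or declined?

Atomic conditions:
  NOT state resident: no → true
  credits completed ≥ 18: 150 ≥ 18 is true
  credits completed ≥ 122: 150 ≥ 122 is true
  credits completed ≥ 176: 150 ≥ 176 is false
  FAFSA on file: yes → true
  declared major = history: history == history is true
  GPA ≥ 2.23: 1.82 ≥ 2.23 is false
  enrolled full-time: no → false
  household dependents ≥ 7: 1 ≥ 7 is false
  household dependents ≤ 5: 1 ≤ 5 is true
  academic standing = good: warning == good is false
  expected family contribution ≥ 39783 USD: 38391 ≥ 39783 is false
  leadership role held: no → false
Combine:
[1.3.1] true OR false = true
[1.3] NOT true = false
[1.4] true → true = true
[1] true OR true OR false OR true = true
[2.1.1.2] false AND false = false
[2.1.1] false AND false = false
[2.1] NOT false = true
[2.2.1.1] true OR false = true
[2.2.1] NOT true = false
[2.2.2] false OR false = false
[2.2] false AND false = false
[2] true AND false = false
[root] true OR false = true
Overall: true → awarded

Awarded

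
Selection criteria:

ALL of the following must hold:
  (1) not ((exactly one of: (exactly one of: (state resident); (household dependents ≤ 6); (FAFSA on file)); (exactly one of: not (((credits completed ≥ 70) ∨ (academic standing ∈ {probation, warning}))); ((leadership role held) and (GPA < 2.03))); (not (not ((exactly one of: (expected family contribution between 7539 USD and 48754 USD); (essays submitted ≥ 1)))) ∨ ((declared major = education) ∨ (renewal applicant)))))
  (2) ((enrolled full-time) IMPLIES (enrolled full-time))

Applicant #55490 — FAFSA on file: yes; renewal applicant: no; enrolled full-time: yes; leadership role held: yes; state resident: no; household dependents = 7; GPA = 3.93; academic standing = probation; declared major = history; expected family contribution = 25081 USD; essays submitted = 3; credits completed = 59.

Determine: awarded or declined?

Declined

Atomic conditions:
  state resident: no → false
  household dependents ≤ 6: 7 ≤ 6 is false
  FAFSA on file: yes → true
  credits completed ≥ 70: 59 ≥ 70 is false
  academic standing ∈ {probation, warning}: probation is in the set → true
  leadership role held: yes → true
  GPA < 2.03: 3.93 < 2.03 is false
  expected family contribution between 7539 USD and 48754 USD: 25081 in [7539, 48754] is true
  essays submitted ≥ 1: 3 ≥ 1 is true
  declared major = education: history == education is false
  renewal applicant: no → false
  enrolled full-time: yes → true
Combine:
[1.1.1] exactly-one(false, false, true) = true
[1.1.2.1.1] false OR true = true
[1.1.2.1] NOT true = false
[1.1.2.2] true AND false = false
[1.1.2] exactly-one(false, false) = false
[1.1.3.1.1.1] exactly-one(true, true) = false
[1.1.3.1.1] NOT false = true
[1.1.3.1] NOT true = false
[1.1.3.2] false OR false = false
[1.1.3] false OR false = false
[1.1] exactly-one(true, false, false) = true
[1] NOT true = false
[2] true → true = true
[root] false AND true = false
Overall: false → declined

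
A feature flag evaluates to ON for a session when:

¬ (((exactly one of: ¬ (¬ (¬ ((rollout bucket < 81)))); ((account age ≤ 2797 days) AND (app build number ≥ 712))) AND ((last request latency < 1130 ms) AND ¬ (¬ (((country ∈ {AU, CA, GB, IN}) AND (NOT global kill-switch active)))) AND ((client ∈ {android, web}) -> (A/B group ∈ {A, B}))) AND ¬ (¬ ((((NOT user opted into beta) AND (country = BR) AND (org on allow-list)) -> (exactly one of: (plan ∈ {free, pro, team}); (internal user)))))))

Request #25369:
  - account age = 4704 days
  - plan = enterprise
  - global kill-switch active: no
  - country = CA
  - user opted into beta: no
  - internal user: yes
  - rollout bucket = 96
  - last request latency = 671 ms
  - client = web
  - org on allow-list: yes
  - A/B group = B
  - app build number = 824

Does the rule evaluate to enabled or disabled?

Atomic conditions:
  rollout bucket < 81: 96 < 81 is false
  account age ≤ 2797 days: 4704 ≤ 2797 is false
  app build number ≥ 712: 824 ≥ 712 is true
  last request latency < 1130 ms: 671 < 1130 is true
  country ∈ {AU, CA, GB, IN}: CA is in the set → true
  NOT global kill-switch active: no → true
  client ∈ {android, web}: web is in the set → true
  A/B group ∈ {A, B}: B is in the set → true
  NOT user opted into beta: no → true
  country = BR: CA == BR is false
  org on allow-list: yes → true
  plan ∈ {free, pro, team}: enterprise is not in the set → false
  internal user: yes → true
Combine:
[1.1.1.1.1] NOT false = true
[1.1.1.1] NOT true = false
[1.1.1] NOT false = true
[1.1.2] false AND true = false
[1.1] exactly-one(true, false) = true
[1.2.2.1.1] true AND true = true
[1.2.2.1] NOT true = false
[1.2.2] NOT false = true
[1.2.3] true → true = true
[1.2] true AND true AND true = true
[1.3.1.1.1] true AND false AND true = false
[1.3.1.1.2] exactly-one(false, true) = true
[1.3.1.1] false → true (antecedent false ⇒ implication holds) = true
[1.3.1] NOT true = false
[1.3] NOT false = true
[1] true AND true AND true = true
[root] NOT true = false
Overall: false → disabled

Disabled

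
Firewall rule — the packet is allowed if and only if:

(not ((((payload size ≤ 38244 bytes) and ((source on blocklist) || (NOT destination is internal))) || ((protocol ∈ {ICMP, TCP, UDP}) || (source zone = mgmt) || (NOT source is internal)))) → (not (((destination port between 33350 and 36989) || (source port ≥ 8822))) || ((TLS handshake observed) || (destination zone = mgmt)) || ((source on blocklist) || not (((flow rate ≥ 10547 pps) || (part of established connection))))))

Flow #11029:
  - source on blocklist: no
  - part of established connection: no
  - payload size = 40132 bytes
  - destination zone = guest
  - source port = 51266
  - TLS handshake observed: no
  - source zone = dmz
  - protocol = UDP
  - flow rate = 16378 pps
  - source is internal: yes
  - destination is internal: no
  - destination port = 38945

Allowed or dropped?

Allowed

Atomic conditions:
  payload size ≤ 38244 bytes: 40132 ≤ 38244 is false
  source on blocklist: no → false
  NOT destination is internal: no → true
  protocol ∈ {ICMP, TCP, UDP}: UDP is in the set → true
  source zone = mgmt: dmz == mgmt is false
  NOT source is internal: yes → false
  destination port between 33350 and 36989: 38945 in [33350, 36989] is false
  source port ≥ 8822: 51266 ≥ 8822 is true
  TLS handshake observed: no → false
  destination zone = mgmt: guest == mgmt is false
  flow rate ≥ 10547 pps: 16378 ≥ 10547 is true
  part of established connection: no → false
Combine:
[1.1.1.2] false OR true = true
[1.1.1] false AND true = false
[1.1.2] true OR false OR false = true
[1.1] false OR true = true
[1] NOT true = false
[2.1.1] false OR true = true
[2.1] NOT true = false
[2.2] false OR false = false
[2.3.2.1] true OR false = true
[2.3.2] NOT true = false
[2.3] false OR false = false
[2] false OR false OR false = false
[root] false → false (antecedent false ⇒ implication holds) = true
Overall: true → allowed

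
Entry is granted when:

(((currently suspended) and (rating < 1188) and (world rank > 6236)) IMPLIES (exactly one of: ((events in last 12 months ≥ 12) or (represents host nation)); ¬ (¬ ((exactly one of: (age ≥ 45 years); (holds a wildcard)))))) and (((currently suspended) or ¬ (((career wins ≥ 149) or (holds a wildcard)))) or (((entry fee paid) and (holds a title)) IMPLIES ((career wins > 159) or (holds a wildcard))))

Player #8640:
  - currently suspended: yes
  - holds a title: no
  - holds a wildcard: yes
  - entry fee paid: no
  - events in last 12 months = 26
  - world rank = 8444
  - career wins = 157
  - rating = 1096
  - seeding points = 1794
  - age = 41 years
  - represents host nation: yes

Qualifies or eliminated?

Eliminated

Atomic conditions:
  currently suspended: yes → true
  rating < 1188: 1096 < 1188 is true
  world rank > 6236: 8444 > 6236 is true
  events in last 12 months ≥ 12: 26 ≥ 12 is true
  represents host nation: yes → true
  age ≥ 45 years: 41 ≥ 45 is false
  holds a wildcard: yes → true
  career wins ≥ 149: 157 ≥ 149 is true
  entry fee paid: no → false
  holds a title: no → false
  career wins > 159: 157 > 159 is false
Combine:
[1.1] true AND true AND true = true
[1.2.1] true OR true = true
[1.2.2.1.1] exactly-one(false, true) = true
[1.2.2.1] NOT true = false
[1.2.2] NOT false = true
[1.2] exactly-one(true, true) = false
[1] true → false = false
[2.1.2.1] true OR true = true
[2.1.2] NOT true = false
[2.1] true OR false = true
[2.2.1] false AND false = false
[2.2.2] false OR true = true
[2.2] false → true (antecedent false ⇒ implication holds) = true
[2] true OR true = true
[root] false AND true = false
Overall: false → eliminated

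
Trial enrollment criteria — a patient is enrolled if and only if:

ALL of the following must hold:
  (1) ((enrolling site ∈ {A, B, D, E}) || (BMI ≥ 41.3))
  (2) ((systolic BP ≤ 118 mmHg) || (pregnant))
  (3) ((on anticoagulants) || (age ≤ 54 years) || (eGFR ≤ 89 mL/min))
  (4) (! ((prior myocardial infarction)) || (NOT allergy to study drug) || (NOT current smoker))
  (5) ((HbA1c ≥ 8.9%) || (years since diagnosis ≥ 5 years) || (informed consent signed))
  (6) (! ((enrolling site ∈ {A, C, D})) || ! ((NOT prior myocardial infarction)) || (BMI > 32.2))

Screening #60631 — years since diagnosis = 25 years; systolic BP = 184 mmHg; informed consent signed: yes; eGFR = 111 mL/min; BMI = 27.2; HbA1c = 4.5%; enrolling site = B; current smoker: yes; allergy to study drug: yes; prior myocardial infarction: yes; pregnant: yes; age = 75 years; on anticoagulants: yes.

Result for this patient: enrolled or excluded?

Atomic conditions:
  enrolling site ∈ {A, B, D, E}: B is in the set → true
  BMI ≥ 41.3: 27.2 ≥ 41.3 is false
  systolic BP ≤ 118 mmHg: 184 ≤ 118 is false
  pregnant: yes → true
  on anticoagulants: yes → true
  age ≤ 54 years: 75 ≤ 54 is false
  eGFR ≤ 89 mL/min: 111 ≤ 89 is false
  prior myocardial infarction: yes → true
  NOT allergy to study drug: yes → false
  NOT current smoker: yes → false
  HbA1c ≥ 8.9%: 4.5 ≥ 8.9 is false
  years since diagnosis ≥ 5 years: 25 ≥ 5 is true
  informed consent signed: yes → true
  enrolling site ∈ {A, C, D}: B is not in the set → false
  NOT prior myocardial infarction: yes → false
  BMI > 32.2: 27.2 > 32.2 is false
Combine:
[1] true OR false = true
[2] false OR true = true
[3] true OR false OR false = true
[4.1] NOT true = false
[4] false OR false OR false = false
[5] false OR true OR true = true
[6.1] NOT false = true
[6.2] NOT false = true
[6] true OR true OR false = true
[root] true AND true AND true AND false AND true AND true = false
Overall: false → excluded

Excluded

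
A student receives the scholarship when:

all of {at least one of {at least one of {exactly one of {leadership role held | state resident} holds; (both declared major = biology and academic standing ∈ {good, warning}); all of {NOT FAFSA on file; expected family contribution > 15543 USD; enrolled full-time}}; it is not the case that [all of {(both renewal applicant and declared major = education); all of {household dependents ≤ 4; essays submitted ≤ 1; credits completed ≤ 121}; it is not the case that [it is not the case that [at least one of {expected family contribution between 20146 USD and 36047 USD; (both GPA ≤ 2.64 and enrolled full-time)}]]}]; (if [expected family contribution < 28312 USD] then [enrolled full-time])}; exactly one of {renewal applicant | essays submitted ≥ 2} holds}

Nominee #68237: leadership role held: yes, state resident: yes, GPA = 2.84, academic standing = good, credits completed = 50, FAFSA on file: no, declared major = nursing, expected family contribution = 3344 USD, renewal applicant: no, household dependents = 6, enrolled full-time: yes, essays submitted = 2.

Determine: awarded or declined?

Atomic conditions:
  leadership role held: yes → true
  state resident: yes → true
  declared major = biology: nursing == biology is false
  academic standing ∈ {good, warning}: good is in the set → true
  NOT FAFSA on file: no → true
  expected family contribution > 15543 USD: 3344 > 15543 is false
  enrolled full-time: yes → true
  renewal applicant: no → false
  declared major = education: nursing == education is false
  household dependents ≤ 4: 6 ≤ 4 is false
  essays submitted ≤ 1: 2 ≤ 1 is false
  credits completed ≤ 121: 50 ≤ 121 is true
  expected family contribution between 20146 USD and 36047 USD: 3344 in [20146, 36047] is false
  GPA ≤ 2.64: 2.84 ≤ 2.64 is false
  expected family contribution < 28312 USD: 3344 < 28312 is true
  essays submitted ≥ 2: 2 ≥ 2 is true
Combine:
[1.1.1] exactly-one(true, true) = false
[1.1.2] false AND true = false
[1.1.3] true AND false AND true = false
[1.1] false OR false OR false = false
[1.2.1.1] false AND false = false
[1.2.1.2] false AND false AND true = false
[1.2.1.3.1.1.2] false AND true = false
[1.2.1.3.1.1] false OR false = false
[1.2.1.3.1] NOT false = true
[1.2.1.3] NOT true = false
[1.2.1] false AND false AND false = false
[1.2] NOT false = true
[1.3] true → true = true
[1] false OR true OR true = true
[2] exactly-one(false, true) = true
[root] true AND true = true
Overall: true → awarded

Awarded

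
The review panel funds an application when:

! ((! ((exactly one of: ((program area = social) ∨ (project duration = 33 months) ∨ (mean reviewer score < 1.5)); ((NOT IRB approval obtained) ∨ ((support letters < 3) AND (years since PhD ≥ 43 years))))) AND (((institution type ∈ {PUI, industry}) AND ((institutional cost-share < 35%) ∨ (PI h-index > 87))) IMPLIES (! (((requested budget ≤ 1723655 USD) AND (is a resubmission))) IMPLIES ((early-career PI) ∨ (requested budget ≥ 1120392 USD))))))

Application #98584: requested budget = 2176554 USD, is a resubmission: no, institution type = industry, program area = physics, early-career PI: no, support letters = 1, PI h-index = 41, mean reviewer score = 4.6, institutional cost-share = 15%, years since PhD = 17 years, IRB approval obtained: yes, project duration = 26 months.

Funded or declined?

Atomic conditions:
  program area = social: physics == social is false
  project duration = 33 months: 26 == 33 is false
  mean reviewer score < 1.5: 4.6 < 1.5 is false
  NOT IRB approval obtained: yes → false
  support letters < 3: 1 < 3 is true
  years since PhD ≥ 43 years: 17 ≥ 43 is false
  institution type ∈ {PUI, industry}: industry is in the set → true
  institutional cost-share < 35%: 15 < 35 is true
  PI h-index > 87: 41 > 87 is false
  requested budget ≤ 1723655 USD: 2176554 ≤ 1723655 is false
  is a resubmission: no → false
  early-career PI: no → false
  requested budget ≥ 1120392 USD: 2176554 ≥ 1120392 is true
Combine:
[1.1.1.1] false OR false OR false = false
[1.1.1.2.2] true AND false = false
[1.1.1.2] false OR false = false
[1.1.1] exactly-one(false, false) = false
[1.1] NOT false = true
[1.2.1.2] true OR false = true
[1.2.1] true AND true = true
[1.2.2.1.1] false AND false = false
[1.2.2.1] NOT false = true
[1.2.2.2] false OR true = true
[1.2.2] true → true = true
[1.2] true → true = true
[1] true AND true = true
[root] NOT true = false
Overall: false → declined

Declined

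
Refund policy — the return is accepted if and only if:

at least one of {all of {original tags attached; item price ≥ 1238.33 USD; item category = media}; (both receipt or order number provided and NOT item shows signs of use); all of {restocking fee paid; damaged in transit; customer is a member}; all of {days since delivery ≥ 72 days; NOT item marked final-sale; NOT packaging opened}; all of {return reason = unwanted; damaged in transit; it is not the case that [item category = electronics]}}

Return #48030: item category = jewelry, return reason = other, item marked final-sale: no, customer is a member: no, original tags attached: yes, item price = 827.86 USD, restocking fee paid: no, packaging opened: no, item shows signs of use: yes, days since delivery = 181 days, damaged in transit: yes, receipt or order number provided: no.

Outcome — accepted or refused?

Atomic conditions:
  original tags attached: yes → true
  item price ≥ 1238.33 USD: 827.86 ≥ 1238.33 is false
  item category = media: jewelry == media is false
  receipt or order number provided: no → false
  NOT item shows signs of use: yes → false
  restocking fee paid: no → false
  damaged in transit: yes → true
  customer is a member: no → false
  days since delivery ≥ 72 days: 181 ≥ 72 is true
  NOT item marked final-sale: no → true
  NOT packaging opened: no → true
  return reason = unwanted: other == unwanted is false
  item category = electronics: jewelry == electronics is false
Combine:
[1] true AND false AND false = false
[2] false AND false = false
[3] false AND true AND false = false
[4] true AND true AND true = true
[5.3] NOT false = true
[5] false AND true AND true = false
[root] false OR false OR false OR true OR false = true
Overall: true → accepted

Accepted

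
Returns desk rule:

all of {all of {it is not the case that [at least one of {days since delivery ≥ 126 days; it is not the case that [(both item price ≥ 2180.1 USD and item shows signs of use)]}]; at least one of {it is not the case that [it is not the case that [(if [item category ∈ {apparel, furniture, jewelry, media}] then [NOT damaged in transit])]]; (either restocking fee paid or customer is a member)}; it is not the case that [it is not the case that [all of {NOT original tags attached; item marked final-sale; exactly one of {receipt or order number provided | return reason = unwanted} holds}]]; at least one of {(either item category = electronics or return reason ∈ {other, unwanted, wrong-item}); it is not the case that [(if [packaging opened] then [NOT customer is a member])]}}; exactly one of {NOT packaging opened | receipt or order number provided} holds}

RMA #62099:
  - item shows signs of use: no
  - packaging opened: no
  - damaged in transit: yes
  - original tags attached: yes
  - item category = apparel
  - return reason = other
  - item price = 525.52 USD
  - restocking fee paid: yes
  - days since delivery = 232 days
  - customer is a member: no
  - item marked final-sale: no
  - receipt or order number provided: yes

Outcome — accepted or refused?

Atomic conditions:
  days since delivery ≥ 126 days: 232 ≥ 126 is true
  item price ≥ 2180.1 USD: 525.52 ≥ 2180.1 is false
  item shows signs of use: no → false
  item category ∈ {apparel, furniture, jewelry, media}: apparel is in the set → true
  NOT damaged in transit: yes → false
  restocking fee paid: yes → true
  customer is a member: no → false
  NOT original tags attached: yes → false
  item marked final-sale: no → false
  receipt or order number provided: yes → true
  return reason = unwanted: other == unwanted is false
  item category = electronics: apparel == electronics is false
  return reason ∈ {other, unwanted, wrong-item}: other is in the set → true
  packaging opened: no → false
  NOT customer is a member: no → true
  NOT packaging opened: no → true
Combine:
[1.1.1.2.1] false AND false = false
[1.1.1.2] NOT false = true
[1.1.1] true OR true = true
[1.1] NOT true = false
[1.2.1.1.1] true → false = false
[1.2.1.1] NOT false = true
[1.2.1] NOT true = false
[1.2.2] true OR false = true
[1.2] false OR true = true
[1.3.1.1.3] exactly-one(true, false) = true
[1.3.1.1] false AND false AND true = false
[1.3.1] NOT false = true
[1.3] NOT true = false
[1.4.1] false OR true = true
[1.4.2.1] false → true (antecedent false ⇒ implication holds) = true
[1.4.2] NOT true = false
[1.4] true OR false = true
[1] false AND true AND false AND true = false
[2] exactly-one(true, true) = false
[root] false AND false = false
Overall: false → refused

Refused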